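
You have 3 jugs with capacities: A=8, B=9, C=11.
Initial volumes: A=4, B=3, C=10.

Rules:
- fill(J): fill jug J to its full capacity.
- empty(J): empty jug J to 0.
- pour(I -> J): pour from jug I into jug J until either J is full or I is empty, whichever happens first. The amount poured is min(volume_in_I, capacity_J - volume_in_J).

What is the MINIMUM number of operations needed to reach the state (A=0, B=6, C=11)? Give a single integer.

Answer: 2

Derivation:
BFS from (A=4, B=3, C=10). One shortest path:
  1. pour(A -> B) -> (A=0 B=7 C=10)
  2. pour(B -> C) -> (A=0 B=6 C=11)
Reached target in 2 moves.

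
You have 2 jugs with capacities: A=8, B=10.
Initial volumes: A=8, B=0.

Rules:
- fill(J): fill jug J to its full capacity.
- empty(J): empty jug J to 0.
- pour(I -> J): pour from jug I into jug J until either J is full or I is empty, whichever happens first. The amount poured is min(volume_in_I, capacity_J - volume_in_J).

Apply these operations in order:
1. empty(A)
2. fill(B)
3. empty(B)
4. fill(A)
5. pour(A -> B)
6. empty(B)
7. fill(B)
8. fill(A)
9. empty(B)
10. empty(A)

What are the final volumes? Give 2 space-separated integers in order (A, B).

Step 1: empty(A) -> (A=0 B=0)
Step 2: fill(B) -> (A=0 B=10)
Step 3: empty(B) -> (A=0 B=0)
Step 4: fill(A) -> (A=8 B=0)
Step 5: pour(A -> B) -> (A=0 B=8)
Step 6: empty(B) -> (A=0 B=0)
Step 7: fill(B) -> (A=0 B=10)
Step 8: fill(A) -> (A=8 B=10)
Step 9: empty(B) -> (A=8 B=0)
Step 10: empty(A) -> (A=0 B=0)

Answer: 0 0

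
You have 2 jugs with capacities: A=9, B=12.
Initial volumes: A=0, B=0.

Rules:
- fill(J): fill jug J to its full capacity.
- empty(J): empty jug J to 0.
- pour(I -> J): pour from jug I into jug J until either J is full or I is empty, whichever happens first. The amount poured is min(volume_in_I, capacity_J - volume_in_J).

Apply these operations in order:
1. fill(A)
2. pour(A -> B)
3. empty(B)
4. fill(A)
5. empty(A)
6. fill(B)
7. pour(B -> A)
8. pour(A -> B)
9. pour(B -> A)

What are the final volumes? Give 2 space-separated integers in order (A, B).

Step 1: fill(A) -> (A=9 B=0)
Step 2: pour(A -> B) -> (A=0 B=9)
Step 3: empty(B) -> (A=0 B=0)
Step 4: fill(A) -> (A=9 B=0)
Step 5: empty(A) -> (A=0 B=0)
Step 6: fill(B) -> (A=0 B=12)
Step 7: pour(B -> A) -> (A=9 B=3)
Step 8: pour(A -> B) -> (A=0 B=12)
Step 9: pour(B -> A) -> (A=9 B=3)

Answer: 9 3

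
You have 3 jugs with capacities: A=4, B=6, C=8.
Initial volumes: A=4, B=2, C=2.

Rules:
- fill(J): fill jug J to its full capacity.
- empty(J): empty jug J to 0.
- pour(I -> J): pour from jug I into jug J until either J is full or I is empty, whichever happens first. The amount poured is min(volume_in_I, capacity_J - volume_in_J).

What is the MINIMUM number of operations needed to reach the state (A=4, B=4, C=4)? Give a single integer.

BFS from (A=4, B=2, C=2). One shortest path:
  1. pour(B -> C) -> (A=4 B=0 C=4)
  2. pour(A -> B) -> (A=0 B=4 C=4)
  3. fill(A) -> (A=4 B=4 C=4)
Reached target in 3 moves.

Answer: 3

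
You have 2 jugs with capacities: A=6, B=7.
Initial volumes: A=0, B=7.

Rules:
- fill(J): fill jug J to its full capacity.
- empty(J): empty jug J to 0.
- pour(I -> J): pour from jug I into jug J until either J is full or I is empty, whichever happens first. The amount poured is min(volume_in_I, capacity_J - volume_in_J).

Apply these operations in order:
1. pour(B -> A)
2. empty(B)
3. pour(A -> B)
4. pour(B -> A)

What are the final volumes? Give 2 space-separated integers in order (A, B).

Answer: 6 0

Derivation:
Step 1: pour(B -> A) -> (A=6 B=1)
Step 2: empty(B) -> (A=6 B=0)
Step 3: pour(A -> B) -> (A=0 B=6)
Step 4: pour(B -> A) -> (A=6 B=0)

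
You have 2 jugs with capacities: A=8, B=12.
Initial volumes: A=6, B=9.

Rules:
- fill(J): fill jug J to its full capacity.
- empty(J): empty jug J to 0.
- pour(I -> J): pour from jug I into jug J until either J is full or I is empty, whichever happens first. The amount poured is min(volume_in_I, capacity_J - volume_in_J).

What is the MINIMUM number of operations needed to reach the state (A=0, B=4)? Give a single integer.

BFS from (A=6, B=9). One shortest path:
  1. empty(A) -> (A=0 B=9)
  2. fill(B) -> (A=0 B=12)
  3. pour(B -> A) -> (A=8 B=4)
  4. empty(A) -> (A=0 B=4)
Reached target in 4 moves.

Answer: 4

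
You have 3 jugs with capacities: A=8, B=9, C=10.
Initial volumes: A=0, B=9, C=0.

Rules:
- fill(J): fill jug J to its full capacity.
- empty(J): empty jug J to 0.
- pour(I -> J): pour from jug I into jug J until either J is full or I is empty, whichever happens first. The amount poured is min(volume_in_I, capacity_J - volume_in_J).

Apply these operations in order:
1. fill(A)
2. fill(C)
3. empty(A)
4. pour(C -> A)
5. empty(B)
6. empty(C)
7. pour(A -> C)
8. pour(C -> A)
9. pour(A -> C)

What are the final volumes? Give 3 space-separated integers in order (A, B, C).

Step 1: fill(A) -> (A=8 B=9 C=0)
Step 2: fill(C) -> (A=8 B=9 C=10)
Step 3: empty(A) -> (A=0 B=9 C=10)
Step 4: pour(C -> A) -> (A=8 B=9 C=2)
Step 5: empty(B) -> (A=8 B=0 C=2)
Step 6: empty(C) -> (A=8 B=0 C=0)
Step 7: pour(A -> C) -> (A=0 B=0 C=8)
Step 8: pour(C -> A) -> (A=8 B=0 C=0)
Step 9: pour(A -> C) -> (A=0 B=0 C=8)

Answer: 0 0 8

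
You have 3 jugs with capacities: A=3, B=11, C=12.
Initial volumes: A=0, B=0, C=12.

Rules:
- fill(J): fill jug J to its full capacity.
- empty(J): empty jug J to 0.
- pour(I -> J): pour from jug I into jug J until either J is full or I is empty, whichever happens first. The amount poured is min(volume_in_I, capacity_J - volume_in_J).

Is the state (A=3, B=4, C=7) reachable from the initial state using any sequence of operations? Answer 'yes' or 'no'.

BFS from (A=0, B=0, C=12):
  1. fill(A) -> (A=3 B=0 C=12)
  2. fill(B) -> (A=3 B=11 C=12)
  3. empty(C) -> (A=3 B=11 C=0)
  4. pour(B -> C) -> (A=3 B=0 C=11)
  5. pour(A -> C) -> (A=2 B=0 C=12)
  6. pour(C -> B) -> (A=2 B=11 C=1)
  7. pour(B -> A) -> (A=3 B=10 C=1)
  8. pour(A -> C) -> (A=0 B=10 C=4)
  9. pour(B -> A) -> (A=3 B=7 C=4)
  10. pour(A -> C) -> (A=0 B=7 C=7)
  11. pour(B -> A) -> (A=3 B=4 C=7)
Target reached → yes.

Answer: yes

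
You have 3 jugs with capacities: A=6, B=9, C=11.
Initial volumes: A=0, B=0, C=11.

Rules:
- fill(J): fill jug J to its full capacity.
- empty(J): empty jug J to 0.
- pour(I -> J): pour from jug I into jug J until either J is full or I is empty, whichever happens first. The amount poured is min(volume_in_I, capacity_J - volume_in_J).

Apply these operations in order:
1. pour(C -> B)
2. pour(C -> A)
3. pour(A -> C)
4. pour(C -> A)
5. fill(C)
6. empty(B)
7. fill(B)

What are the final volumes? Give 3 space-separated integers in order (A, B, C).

Step 1: pour(C -> B) -> (A=0 B=9 C=2)
Step 2: pour(C -> A) -> (A=2 B=9 C=0)
Step 3: pour(A -> C) -> (A=0 B=9 C=2)
Step 4: pour(C -> A) -> (A=2 B=9 C=0)
Step 5: fill(C) -> (A=2 B=9 C=11)
Step 6: empty(B) -> (A=2 B=0 C=11)
Step 7: fill(B) -> (A=2 B=9 C=11)

Answer: 2 9 11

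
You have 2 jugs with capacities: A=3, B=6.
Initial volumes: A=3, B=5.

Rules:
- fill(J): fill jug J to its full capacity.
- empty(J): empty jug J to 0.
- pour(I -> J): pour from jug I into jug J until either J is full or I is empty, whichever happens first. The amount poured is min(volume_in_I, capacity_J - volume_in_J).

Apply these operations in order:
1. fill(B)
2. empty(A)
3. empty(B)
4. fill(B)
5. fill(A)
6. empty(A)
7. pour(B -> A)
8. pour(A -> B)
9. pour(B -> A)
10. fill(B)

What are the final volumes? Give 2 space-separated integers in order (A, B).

Answer: 3 6

Derivation:
Step 1: fill(B) -> (A=3 B=6)
Step 2: empty(A) -> (A=0 B=6)
Step 3: empty(B) -> (A=0 B=0)
Step 4: fill(B) -> (A=0 B=6)
Step 5: fill(A) -> (A=3 B=6)
Step 6: empty(A) -> (A=0 B=6)
Step 7: pour(B -> A) -> (A=3 B=3)
Step 8: pour(A -> B) -> (A=0 B=6)
Step 9: pour(B -> A) -> (A=3 B=3)
Step 10: fill(B) -> (A=3 B=6)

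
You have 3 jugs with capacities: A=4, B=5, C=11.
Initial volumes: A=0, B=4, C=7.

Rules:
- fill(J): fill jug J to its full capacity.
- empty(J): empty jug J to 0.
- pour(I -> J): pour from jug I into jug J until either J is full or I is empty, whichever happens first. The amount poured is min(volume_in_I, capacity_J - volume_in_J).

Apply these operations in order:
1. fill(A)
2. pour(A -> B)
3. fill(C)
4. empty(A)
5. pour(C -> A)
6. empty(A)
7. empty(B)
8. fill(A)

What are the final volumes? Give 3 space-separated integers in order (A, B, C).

Answer: 4 0 7

Derivation:
Step 1: fill(A) -> (A=4 B=4 C=7)
Step 2: pour(A -> B) -> (A=3 B=5 C=7)
Step 3: fill(C) -> (A=3 B=5 C=11)
Step 4: empty(A) -> (A=0 B=5 C=11)
Step 5: pour(C -> A) -> (A=4 B=5 C=7)
Step 6: empty(A) -> (A=0 B=5 C=7)
Step 7: empty(B) -> (A=0 B=0 C=7)
Step 8: fill(A) -> (A=4 B=0 C=7)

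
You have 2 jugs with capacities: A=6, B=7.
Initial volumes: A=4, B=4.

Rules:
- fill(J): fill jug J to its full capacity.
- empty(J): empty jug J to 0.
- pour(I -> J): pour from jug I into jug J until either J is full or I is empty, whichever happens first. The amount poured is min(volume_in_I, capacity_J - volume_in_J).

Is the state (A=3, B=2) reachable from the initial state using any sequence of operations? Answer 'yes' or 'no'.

BFS explored all 27 reachable states.
Reachable set includes: (0,0), (0,1), (0,2), (0,3), (0,4), (0,5), (0,6), (0,7), (1,0), (1,7), (2,0), (2,7) ...
Target (A=3, B=2) not in reachable set → no.

Answer: no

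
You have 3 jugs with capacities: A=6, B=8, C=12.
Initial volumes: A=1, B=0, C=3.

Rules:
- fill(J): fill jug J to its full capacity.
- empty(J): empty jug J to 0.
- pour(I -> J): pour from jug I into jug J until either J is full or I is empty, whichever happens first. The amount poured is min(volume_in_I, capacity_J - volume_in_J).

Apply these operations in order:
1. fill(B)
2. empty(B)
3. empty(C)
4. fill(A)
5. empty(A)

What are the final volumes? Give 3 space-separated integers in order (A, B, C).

Answer: 0 0 0

Derivation:
Step 1: fill(B) -> (A=1 B=8 C=3)
Step 2: empty(B) -> (A=1 B=0 C=3)
Step 3: empty(C) -> (A=1 B=0 C=0)
Step 4: fill(A) -> (A=6 B=0 C=0)
Step 5: empty(A) -> (A=0 B=0 C=0)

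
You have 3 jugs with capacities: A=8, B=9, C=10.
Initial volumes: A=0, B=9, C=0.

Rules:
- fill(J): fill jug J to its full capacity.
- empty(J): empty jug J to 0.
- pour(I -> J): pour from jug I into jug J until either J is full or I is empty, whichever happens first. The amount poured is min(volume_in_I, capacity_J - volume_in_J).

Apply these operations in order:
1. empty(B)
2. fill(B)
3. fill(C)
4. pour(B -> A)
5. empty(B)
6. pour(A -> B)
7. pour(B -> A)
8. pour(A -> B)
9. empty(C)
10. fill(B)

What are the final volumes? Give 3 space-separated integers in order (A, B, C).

Step 1: empty(B) -> (A=0 B=0 C=0)
Step 2: fill(B) -> (A=0 B=9 C=0)
Step 3: fill(C) -> (A=0 B=9 C=10)
Step 4: pour(B -> A) -> (A=8 B=1 C=10)
Step 5: empty(B) -> (A=8 B=0 C=10)
Step 6: pour(A -> B) -> (A=0 B=8 C=10)
Step 7: pour(B -> A) -> (A=8 B=0 C=10)
Step 8: pour(A -> B) -> (A=0 B=8 C=10)
Step 9: empty(C) -> (A=0 B=8 C=0)
Step 10: fill(B) -> (A=0 B=9 C=0)

Answer: 0 9 0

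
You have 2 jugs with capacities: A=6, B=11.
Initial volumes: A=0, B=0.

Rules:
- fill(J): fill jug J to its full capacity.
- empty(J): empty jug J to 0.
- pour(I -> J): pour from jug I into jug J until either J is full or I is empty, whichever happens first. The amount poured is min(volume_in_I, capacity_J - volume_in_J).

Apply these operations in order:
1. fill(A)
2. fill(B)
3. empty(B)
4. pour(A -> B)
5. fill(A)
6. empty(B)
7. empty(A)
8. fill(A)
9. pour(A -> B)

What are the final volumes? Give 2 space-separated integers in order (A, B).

Answer: 0 6

Derivation:
Step 1: fill(A) -> (A=6 B=0)
Step 2: fill(B) -> (A=6 B=11)
Step 3: empty(B) -> (A=6 B=0)
Step 4: pour(A -> B) -> (A=0 B=6)
Step 5: fill(A) -> (A=6 B=6)
Step 6: empty(B) -> (A=6 B=0)
Step 7: empty(A) -> (A=0 B=0)
Step 8: fill(A) -> (A=6 B=0)
Step 9: pour(A -> B) -> (A=0 B=6)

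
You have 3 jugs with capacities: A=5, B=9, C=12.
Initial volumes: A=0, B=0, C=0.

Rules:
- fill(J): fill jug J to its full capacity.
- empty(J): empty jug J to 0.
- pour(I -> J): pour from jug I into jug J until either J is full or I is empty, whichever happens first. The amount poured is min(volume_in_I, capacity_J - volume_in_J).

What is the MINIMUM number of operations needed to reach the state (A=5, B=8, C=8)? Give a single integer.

Answer: 7

Derivation:
BFS from (A=0, B=0, C=0). One shortest path:
  1. fill(C) -> (A=0 B=0 C=12)
  2. pour(C -> B) -> (A=0 B=9 C=3)
  3. pour(B -> A) -> (A=5 B=4 C=3)
  4. pour(A -> C) -> (A=0 B=4 C=8)
  5. pour(B -> A) -> (A=4 B=0 C=8)
  6. fill(B) -> (A=4 B=9 C=8)
  7. pour(B -> A) -> (A=5 B=8 C=8)
Reached target in 7 moves.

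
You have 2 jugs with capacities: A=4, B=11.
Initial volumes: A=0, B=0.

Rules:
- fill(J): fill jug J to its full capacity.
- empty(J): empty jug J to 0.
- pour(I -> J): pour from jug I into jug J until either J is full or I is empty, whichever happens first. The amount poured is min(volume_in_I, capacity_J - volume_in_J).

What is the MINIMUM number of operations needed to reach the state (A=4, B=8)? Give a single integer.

BFS from (A=0, B=0). One shortest path:
  1. fill(A) -> (A=4 B=0)
  2. pour(A -> B) -> (A=0 B=4)
  3. fill(A) -> (A=4 B=4)
  4. pour(A -> B) -> (A=0 B=8)
  5. fill(A) -> (A=4 B=8)
Reached target in 5 moves.

Answer: 5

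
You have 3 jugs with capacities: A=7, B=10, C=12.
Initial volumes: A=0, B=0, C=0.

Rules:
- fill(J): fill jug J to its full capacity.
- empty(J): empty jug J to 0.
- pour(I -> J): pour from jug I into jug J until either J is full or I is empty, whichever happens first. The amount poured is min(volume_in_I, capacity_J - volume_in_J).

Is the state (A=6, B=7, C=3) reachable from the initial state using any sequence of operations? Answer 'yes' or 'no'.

Answer: no

Derivation:
BFS explored all 550 reachable states.
Reachable set includes: (0,0,0), (0,0,1), (0,0,2), (0,0,3), (0,0,4), (0,0,5), (0,0,6), (0,0,7), (0,0,8), (0,0,9), (0,0,10), (0,0,11) ...
Target (A=6, B=7, C=3) not in reachable set → no.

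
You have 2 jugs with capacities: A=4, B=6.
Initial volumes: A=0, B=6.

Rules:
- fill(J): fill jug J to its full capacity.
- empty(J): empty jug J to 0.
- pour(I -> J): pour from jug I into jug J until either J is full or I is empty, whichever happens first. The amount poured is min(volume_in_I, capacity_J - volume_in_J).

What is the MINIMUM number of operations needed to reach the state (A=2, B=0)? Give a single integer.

Answer: 3

Derivation:
BFS from (A=0, B=6). One shortest path:
  1. pour(B -> A) -> (A=4 B=2)
  2. empty(A) -> (A=0 B=2)
  3. pour(B -> A) -> (A=2 B=0)
Reached target in 3 moves.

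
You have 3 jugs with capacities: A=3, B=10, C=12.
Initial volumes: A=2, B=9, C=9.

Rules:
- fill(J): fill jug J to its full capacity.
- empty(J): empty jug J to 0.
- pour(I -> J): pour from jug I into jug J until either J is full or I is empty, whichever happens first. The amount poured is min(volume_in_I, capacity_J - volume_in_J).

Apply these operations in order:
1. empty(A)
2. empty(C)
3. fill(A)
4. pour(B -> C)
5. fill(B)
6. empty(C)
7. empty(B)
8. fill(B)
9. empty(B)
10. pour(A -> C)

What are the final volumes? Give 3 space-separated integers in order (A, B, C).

Step 1: empty(A) -> (A=0 B=9 C=9)
Step 2: empty(C) -> (A=0 B=9 C=0)
Step 3: fill(A) -> (A=3 B=9 C=0)
Step 4: pour(B -> C) -> (A=3 B=0 C=9)
Step 5: fill(B) -> (A=3 B=10 C=9)
Step 6: empty(C) -> (A=3 B=10 C=0)
Step 7: empty(B) -> (A=3 B=0 C=0)
Step 8: fill(B) -> (A=3 B=10 C=0)
Step 9: empty(B) -> (A=3 B=0 C=0)
Step 10: pour(A -> C) -> (A=0 B=0 C=3)

Answer: 0 0 3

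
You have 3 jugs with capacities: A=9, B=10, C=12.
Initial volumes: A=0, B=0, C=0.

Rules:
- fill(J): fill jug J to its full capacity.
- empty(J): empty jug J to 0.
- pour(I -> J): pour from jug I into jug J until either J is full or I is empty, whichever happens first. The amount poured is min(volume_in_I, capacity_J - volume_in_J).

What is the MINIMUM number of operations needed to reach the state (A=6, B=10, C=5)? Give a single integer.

Answer: 7

Derivation:
BFS from (A=0, B=0, C=0). One shortest path:
  1. fill(C) -> (A=0 B=0 C=12)
  2. pour(C -> A) -> (A=9 B=0 C=3)
  3. pour(C -> B) -> (A=9 B=3 C=0)
  4. pour(A -> C) -> (A=0 B=3 C=9)
  5. fill(A) -> (A=9 B=3 C=9)
  6. pour(A -> C) -> (A=6 B=3 C=12)
  7. pour(C -> B) -> (A=6 B=10 C=5)
Reached target in 7 moves.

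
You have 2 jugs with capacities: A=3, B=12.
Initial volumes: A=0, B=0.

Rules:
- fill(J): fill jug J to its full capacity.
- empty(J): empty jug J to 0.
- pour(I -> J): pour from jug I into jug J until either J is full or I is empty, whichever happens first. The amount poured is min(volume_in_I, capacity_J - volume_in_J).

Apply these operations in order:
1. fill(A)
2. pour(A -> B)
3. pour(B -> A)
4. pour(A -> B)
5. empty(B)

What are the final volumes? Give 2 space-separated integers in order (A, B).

Step 1: fill(A) -> (A=3 B=0)
Step 2: pour(A -> B) -> (A=0 B=3)
Step 3: pour(B -> A) -> (A=3 B=0)
Step 4: pour(A -> B) -> (A=0 B=3)
Step 5: empty(B) -> (A=0 B=0)

Answer: 0 0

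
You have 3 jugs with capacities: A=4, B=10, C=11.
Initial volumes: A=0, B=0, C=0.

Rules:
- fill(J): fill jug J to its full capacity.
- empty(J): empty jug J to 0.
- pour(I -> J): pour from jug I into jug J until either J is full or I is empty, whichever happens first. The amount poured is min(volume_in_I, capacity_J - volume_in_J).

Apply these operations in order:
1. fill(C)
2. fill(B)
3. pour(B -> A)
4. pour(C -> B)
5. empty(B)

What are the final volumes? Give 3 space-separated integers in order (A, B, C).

Answer: 4 0 7

Derivation:
Step 1: fill(C) -> (A=0 B=0 C=11)
Step 2: fill(B) -> (A=0 B=10 C=11)
Step 3: pour(B -> A) -> (A=4 B=6 C=11)
Step 4: pour(C -> B) -> (A=4 B=10 C=7)
Step 5: empty(B) -> (A=4 B=0 C=7)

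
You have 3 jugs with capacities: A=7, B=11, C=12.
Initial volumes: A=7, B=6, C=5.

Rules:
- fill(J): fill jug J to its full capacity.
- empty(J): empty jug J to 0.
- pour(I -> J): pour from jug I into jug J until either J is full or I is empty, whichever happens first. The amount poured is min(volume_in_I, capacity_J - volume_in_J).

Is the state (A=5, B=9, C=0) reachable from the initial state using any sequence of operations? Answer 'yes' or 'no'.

Answer: yes

Derivation:
BFS from (A=7, B=6, C=5):
  1. pour(A -> B) -> (A=2 B=11 C=5)
  2. empty(B) -> (A=2 B=0 C=5)
  3. pour(A -> B) -> (A=0 B=2 C=5)
  4. fill(A) -> (A=7 B=2 C=5)
  5. pour(A -> B) -> (A=0 B=9 C=5)
  6. pour(C -> A) -> (A=5 B=9 C=0)
Target reached → yes.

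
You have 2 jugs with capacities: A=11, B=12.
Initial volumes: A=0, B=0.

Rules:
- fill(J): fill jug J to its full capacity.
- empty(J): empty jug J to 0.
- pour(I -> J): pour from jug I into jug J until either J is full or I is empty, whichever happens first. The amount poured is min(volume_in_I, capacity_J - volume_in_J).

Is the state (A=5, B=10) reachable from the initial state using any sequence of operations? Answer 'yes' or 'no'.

BFS explored all 46 reachable states.
Reachable set includes: (0,0), (0,1), (0,2), (0,3), (0,4), (0,5), (0,6), (0,7), (0,8), (0,9), (0,10), (0,11) ...
Target (A=5, B=10) not in reachable set → no.

Answer: no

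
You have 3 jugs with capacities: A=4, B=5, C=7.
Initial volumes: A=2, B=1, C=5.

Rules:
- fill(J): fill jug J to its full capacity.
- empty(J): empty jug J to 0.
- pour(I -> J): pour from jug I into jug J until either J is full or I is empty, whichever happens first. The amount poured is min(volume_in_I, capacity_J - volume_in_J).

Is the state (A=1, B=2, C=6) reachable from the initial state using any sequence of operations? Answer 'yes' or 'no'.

BFS explored all 169 reachable states.
Reachable set includes: (0,0,0), (0,0,1), (0,0,2), (0,0,3), (0,0,4), (0,0,5), (0,0,6), (0,0,7), (0,1,0), (0,1,1), (0,1,2), (0,1,3) ...
Target (A=1, B=2, C=6) not in reachable set → no.

Answer: no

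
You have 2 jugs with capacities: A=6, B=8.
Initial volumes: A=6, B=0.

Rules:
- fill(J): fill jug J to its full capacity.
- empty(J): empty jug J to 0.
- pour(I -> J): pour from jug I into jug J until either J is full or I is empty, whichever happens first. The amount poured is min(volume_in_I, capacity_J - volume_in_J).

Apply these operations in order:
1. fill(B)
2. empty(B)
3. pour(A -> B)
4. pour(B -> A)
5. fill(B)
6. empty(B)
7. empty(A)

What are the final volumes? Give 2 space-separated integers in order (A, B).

Answer: 0 0

Derivation:
Step 1: fill(B) -> (A=6 B=8)
Step 2: empty(B) -> (A=6 B=0)
Step 3: pour(A -> B) -> (A=0 B=6)
Step 4: pour(B -> A) -> (A=6 B=0)
Step 5: fill(B) -> (A=6 B=8)
Step 6: empty(B) -> (A=6 B=0)
Step 7: empty(A) -> (A=0 B=0)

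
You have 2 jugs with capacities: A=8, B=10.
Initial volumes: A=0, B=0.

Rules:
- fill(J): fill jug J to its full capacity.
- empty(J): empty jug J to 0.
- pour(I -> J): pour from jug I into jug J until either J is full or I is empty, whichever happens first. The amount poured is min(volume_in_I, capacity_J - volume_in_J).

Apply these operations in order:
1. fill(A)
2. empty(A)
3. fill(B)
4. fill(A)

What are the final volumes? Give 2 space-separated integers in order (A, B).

Step 1: fill(A) -> (A=8 B=0)
Step 2: empty(A) -> (A=0 B=0)
Step 3: fill(B) -> (A=0 B=10)
Step 4: fill(A) -> (A=8 B=10)

Answer: 8 10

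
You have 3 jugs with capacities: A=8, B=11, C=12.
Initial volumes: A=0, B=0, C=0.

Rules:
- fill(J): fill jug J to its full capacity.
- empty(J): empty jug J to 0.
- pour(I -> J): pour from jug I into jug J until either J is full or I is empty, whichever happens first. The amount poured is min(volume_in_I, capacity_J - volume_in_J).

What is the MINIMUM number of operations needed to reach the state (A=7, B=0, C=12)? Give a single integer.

BFS from (A=0, B=0, C=0). One shortest path:
  1. fill(A) -> (A=8 B=0 C=0)
  2. fill(B) -> (A=8 B=11 C=0)
  3. pour(B -> C) -> (A=8 B=0 C=11)
  4. pour(A -> C) -> (A=7 B=0 C=12)
Reached target in 4 moves.

Answer: 4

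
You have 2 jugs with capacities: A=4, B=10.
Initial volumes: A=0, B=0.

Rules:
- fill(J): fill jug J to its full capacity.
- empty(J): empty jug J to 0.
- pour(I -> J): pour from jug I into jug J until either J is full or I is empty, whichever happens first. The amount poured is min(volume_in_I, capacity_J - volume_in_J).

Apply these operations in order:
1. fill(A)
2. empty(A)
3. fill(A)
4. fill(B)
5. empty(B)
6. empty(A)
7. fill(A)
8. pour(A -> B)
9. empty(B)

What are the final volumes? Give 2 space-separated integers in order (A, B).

Step 1: fill(A) -> (A=4 B=0)
Step 2: empty(A) -> (A=0 B=0)
Step 3: fill(A) -> (A=4 B=0)
Step 4: fill(B) -> (A=4 B=10)
Step 5: empty(B) -> (A=4 B=0)
Step 6: empty(A) -> (A=0 B=0)
Step 7: fill(A) -> (A=4 B=0)
Step 8: pour(A -> B) -> (A=0 B=4)
Step 9: empty(B) -> (A=0 B=0)

Answer: 0 0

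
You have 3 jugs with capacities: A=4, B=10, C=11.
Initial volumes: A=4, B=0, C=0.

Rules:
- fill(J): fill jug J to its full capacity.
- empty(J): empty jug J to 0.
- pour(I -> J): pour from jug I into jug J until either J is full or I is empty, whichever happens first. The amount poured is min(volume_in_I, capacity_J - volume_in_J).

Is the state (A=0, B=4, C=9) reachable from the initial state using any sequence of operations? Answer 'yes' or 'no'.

BFS from (A=4, B=0, C=0):
  1. fill(B) -> (A=4 B=10 C=0)
  2. pour(B -> C) -> (A=4 B=0 C=10)
  3. fill(B) -> (A=4 B=10 C=10)
  4. pour(B -> C) -> (A=4 B=9 C=11)
  5. empty(C) -> (A=4 B=9 C=0)
  6. pour(B -> C) -> (A=4 B=0 C=9)
  7. pour(A -> B) -> (A=0 B=4 C=9)
Target reached → yes.

Answer: yes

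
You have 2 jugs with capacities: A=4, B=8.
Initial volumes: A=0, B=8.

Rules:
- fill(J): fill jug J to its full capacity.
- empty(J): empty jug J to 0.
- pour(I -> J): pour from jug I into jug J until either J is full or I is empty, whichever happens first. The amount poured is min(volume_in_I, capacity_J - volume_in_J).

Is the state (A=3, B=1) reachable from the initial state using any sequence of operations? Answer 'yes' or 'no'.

BFS explored all 6 reachable states.
Reachable set includes: (0,0), (0,4), (0,8), (4,0), (4,4), (4,8)
Target (A=3, B=1) not in reachable set → no.

Answer: no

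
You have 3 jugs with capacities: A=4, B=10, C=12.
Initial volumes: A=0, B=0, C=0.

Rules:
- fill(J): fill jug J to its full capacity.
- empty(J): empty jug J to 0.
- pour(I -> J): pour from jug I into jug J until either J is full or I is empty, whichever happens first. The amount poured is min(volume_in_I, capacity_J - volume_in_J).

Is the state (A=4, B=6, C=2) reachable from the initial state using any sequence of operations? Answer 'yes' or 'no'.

Answer: yes

Derivation:
BFS from (A=0, B=0, C=0):
  1. fill(C) -> (A=0 B=0 C=12)
  2. pour(C -> B) -> (A=0 B=10 C=2)
  3. pour(B -> A) -> (A=4 B=6 C=2)
Target reached → yes.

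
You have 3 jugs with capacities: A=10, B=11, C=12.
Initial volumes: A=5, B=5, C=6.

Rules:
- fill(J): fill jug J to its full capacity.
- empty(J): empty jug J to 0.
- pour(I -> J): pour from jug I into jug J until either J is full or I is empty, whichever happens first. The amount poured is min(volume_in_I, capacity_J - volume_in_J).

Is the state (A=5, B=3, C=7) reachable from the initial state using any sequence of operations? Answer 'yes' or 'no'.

BFS explored all 727 reachable states.
Reachable set includes: (0,0,0), (0,0,1), (0,0,2), (0,0,3), (0,0,4), (0,0,5), (0,0,6), (0,0,7), (0,0,8), (0,0,9), (0,0,10), (0,0,11) ...
Target (A=5, B=3, C=7) not in reachable set → no.

Answer: no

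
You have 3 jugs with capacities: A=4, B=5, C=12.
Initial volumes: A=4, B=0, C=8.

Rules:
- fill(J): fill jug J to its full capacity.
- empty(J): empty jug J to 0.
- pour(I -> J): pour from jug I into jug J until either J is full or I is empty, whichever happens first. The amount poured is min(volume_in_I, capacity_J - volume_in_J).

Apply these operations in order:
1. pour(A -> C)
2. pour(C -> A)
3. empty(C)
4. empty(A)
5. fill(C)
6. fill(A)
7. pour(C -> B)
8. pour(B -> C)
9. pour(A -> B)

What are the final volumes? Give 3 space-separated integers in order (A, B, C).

Answer: 0 4 12

Derivation:
Step 1: pour(A -> C) -> (A=0 B=0 C=12)
Step 2: pour(C -> A) -> (A=4 B=0 C=8)
Step 3: empty(C) -> (A=4 B=0 C=0)
Step 4: empty(A) -> (A=0 B=0 C=0)
Step 5: fill(C) -> (A=0 B=0 C=12)
Step 6: fill(A) -> (A=4 B=0 C=12)
Step 7: pour(C -> B) -> (A=4 B=5 C=7)
Step 8: pour(B -> C) -> (A=4 B=0 C=12)
Step 9: pour(A -> B) -> (A=0 B=4 C=12)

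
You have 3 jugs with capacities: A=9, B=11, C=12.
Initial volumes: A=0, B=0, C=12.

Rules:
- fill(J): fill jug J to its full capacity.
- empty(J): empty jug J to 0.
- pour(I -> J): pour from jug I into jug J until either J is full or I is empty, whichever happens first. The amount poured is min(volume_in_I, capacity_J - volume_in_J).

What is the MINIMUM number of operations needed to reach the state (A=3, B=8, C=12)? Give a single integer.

BFS from (A=0, B=0, C=12). One shortest path:
  1. pour(C -> A) -> (A=9 B=0 C=3)
  2. pour(A -> B) -> (A=0 B=9 C=3)
  3. pour(C -> A) -> (A=3 B=9 C=0)
  4. pour(B -> C) -> (A=3 B=0 C=9)
  5. fill(B) -> (A=3 B=11 C=9)
  6. pour(B -> C) -> (A=3 B=8 C=12)
Reached target in 6 moves.

Answer: 6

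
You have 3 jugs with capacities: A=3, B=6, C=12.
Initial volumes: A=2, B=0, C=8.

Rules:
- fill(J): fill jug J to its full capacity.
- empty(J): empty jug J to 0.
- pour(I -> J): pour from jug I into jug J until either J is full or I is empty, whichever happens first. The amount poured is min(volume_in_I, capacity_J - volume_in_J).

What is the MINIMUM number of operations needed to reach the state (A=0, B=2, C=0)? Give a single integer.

Answer: 2

Derivation:
BFS from (A=2, B=0, C=8). One shortest path:
  1. empty(C) -> (A=2 B=0 C=0)
  2. pour(A -> B) -> (A=0 B=2 C=0)
Reached target in 2 moves.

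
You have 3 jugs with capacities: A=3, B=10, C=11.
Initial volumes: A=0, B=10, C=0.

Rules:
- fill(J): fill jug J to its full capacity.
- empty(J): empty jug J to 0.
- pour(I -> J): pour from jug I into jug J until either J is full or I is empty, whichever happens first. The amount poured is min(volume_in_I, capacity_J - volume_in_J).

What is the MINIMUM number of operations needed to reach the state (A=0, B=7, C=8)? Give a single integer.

Answer: 5

Derivation:
BFS from (A=0, B=10, C=0). One shortest path:
  1. fill(C) -> (A=0 B=10 C=11)
  2. pour(B -> A) -> (A=3 B=7 C=11)
  3. empty(A) -> (A=0 B=7 C=11)
  4. pour(C -> A) -> (A=3 B=7 C=8)
  5. empty(A) -> (A=0 B=7 C=8)
Reached target in 5 moves.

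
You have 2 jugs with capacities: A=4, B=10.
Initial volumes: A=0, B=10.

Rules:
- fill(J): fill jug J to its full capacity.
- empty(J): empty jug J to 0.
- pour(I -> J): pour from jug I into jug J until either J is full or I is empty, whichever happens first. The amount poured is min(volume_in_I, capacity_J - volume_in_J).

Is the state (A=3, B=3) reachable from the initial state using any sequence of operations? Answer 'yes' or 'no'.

Answer: no

Derivation:
BFS explored all 14 reachable states.
Reachable set includes: (0,0), (0,2), (0,4), (0,6), (0,8), (0,10), (2,0), (2,10), (4,0), (4,2), (4,4), (4,6) ...
Target (A=3, B=3) not in reachable set → no.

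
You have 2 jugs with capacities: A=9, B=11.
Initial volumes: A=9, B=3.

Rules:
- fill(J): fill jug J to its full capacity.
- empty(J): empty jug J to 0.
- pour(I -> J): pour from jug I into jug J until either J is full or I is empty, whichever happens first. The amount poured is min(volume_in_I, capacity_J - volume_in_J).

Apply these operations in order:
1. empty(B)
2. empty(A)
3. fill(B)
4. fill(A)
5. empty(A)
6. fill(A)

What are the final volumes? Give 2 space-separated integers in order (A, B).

Step 1: empty(B) -> (A=9 B=0)
Step 2: empty(A) -> (A=0 B=0)
Step 3: fill(B) -> (A=0 B=11)
Step 4: fill(A) -> (A=9 B=11)
Step 5: empty(A) -> (A=0 B=11)
Step 6: fill(A) -> (A=9 B=11)

Answer: 9 11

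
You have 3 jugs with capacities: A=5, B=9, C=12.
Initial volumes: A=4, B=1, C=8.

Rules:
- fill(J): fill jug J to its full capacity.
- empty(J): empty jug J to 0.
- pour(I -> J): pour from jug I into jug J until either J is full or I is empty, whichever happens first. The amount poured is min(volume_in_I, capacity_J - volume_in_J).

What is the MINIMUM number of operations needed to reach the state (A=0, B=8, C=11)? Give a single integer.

BFS from (A=4, B=1, C=8). One shortest path:
  1. empty(B) -> (A=4 B=0 C=8)
  2. pour(C -> B) -> (A=4 B=8 C=0)
  3. fill(C) -> (A=4 B=8 C=12)
  4. pour(C -> A) -> (A=5 B=8 C=11)
  5. empty(A) -> (A=0 B=8 C=11)
Reached target in 5 moves.

Answer: 5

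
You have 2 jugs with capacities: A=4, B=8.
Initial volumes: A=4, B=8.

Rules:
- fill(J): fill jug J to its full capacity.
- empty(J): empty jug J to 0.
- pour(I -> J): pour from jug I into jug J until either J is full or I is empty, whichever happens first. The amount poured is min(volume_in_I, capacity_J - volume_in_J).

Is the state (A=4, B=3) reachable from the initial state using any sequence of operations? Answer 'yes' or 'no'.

BFS explored all 6 reachable states.
Reachable set includes: (0,0), (0,4), (0,8), (4,0), (4,4), (4,8)
Target (A=4, B=3) not in reachable set → no.

Answer: no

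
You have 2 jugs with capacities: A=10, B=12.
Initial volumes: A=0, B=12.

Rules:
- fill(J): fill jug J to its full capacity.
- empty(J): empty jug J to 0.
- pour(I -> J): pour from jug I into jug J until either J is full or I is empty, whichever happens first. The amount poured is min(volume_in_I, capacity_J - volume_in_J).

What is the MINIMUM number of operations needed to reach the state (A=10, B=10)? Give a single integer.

BFS from (A=0, B=12). One shortest path:
  1. fill(A) -> (A=10 B=12)
  2. empty(B) -> (A=10 B=0)
  3. pour(A -> B) -> (A=0 B=10)
  4. fill(A) -> (A=10 B=10)
Reached target in 4 moves.

Answer: 4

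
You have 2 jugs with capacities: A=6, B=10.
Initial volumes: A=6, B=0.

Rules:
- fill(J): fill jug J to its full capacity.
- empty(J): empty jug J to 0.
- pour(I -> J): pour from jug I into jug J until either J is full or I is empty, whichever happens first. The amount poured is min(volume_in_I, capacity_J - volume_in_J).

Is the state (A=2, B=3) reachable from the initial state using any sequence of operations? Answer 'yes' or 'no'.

Answer: no

Derivation:
BFS explored all 16 reachable states.
Reachable set includes: (0,0), (0,2), (0,4), (0,6), (0,8), (0,10), (2,0), (2,10), (4,0), (4,10), (6,0), (6,2) ...
Target (A=2, B=3) not in reachable set → no.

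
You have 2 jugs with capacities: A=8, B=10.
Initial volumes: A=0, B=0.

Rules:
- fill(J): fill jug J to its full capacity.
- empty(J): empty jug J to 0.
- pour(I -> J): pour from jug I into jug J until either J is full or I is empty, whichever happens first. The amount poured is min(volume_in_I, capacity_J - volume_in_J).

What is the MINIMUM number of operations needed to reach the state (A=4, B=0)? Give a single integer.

Answer: 8

Derivation:
BFS from (A=0, B=0). One shortest path:
  1. fill(B) -> (A=0 B=10)
  2. pour(B -> A) -> (A=8 B=2)
  3. empty(A) -> (A=0 B=2)
  4. pour(B -> A) -> (A=2 B=0)
  5. fill(B) -> (A=2 B=10)
  6. pour(B -> A) -> (A=8 B=4)
  7. empty(A) -> (A=0 B=4)
  8. pour(B -> A) -> (A=4 B=0)
Reached target in 8 moves.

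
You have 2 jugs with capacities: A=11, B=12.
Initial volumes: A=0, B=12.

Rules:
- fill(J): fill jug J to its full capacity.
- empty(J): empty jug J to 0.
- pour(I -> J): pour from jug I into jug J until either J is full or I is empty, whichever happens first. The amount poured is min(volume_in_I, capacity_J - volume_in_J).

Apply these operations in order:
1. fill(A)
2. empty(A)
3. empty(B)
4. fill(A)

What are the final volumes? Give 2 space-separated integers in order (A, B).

Answer: 11 0

Derivation:
Step 1: fill(A) -> (A=11 B=12)
Step 2: empty(A) -> (A=0 B=12)
Step 3: empty(B) -> (A=0 B=0)
Step 4: fill(A) -> (A=11 B=0)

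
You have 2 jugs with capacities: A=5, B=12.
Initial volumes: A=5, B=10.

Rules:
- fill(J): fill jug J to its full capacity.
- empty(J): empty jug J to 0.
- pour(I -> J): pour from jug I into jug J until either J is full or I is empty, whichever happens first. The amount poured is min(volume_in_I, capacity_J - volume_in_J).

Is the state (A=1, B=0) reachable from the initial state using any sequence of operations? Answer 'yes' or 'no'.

BFS from (A=5, B=10):
  1. pour(A -> B) -> (A=3 B=12)
  2. empty(B) -> (A=3 B=0)
  3. pour(A -> B) -> (A=0 B=3)
  4. fill(A) -> (A=5 B=3)
  5. pour(A -> B) -> (A=0 B=8)
  6. fill(A) -> (A=5 B=8)
  7. pour(A -> B) -> (A=1 B=12)
  8. empty(B) -> (A=1 B=0)
Target reached → yes.

Answer: yes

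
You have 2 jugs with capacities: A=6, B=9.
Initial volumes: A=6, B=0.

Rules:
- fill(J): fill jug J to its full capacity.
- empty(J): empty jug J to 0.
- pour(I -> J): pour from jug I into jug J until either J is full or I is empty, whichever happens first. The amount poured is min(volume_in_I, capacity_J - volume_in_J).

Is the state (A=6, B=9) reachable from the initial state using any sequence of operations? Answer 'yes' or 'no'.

Answer: yes

Derivation:
BFS from (A=6, B=0):
  1. fill(B) -> (A=6 B=9)
Target reached → yes.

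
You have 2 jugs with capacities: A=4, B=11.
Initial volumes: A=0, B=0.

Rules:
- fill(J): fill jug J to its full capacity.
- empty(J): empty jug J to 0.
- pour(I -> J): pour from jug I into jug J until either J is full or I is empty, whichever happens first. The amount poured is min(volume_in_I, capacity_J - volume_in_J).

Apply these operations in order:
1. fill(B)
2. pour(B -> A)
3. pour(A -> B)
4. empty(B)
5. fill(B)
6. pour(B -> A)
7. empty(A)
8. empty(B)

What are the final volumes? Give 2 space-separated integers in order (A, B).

Step 1: fill(B) -> (A=0 B=11)
Step 2: pour(B -> A) -> (A=4 B=7)
Step 3: pour(A -> B) -> (A=0 B=11)
Step 4: empty(B) -> (A=0 B=0)
Step 5: fill(B) -> (A=0 B=11)
Step 6: pour(B -> A) -> (A=4 B=7)
Step 7: empty(A) -> (A=0 B=7)
Step 8: empty(B) -> (A=0 B=0)

Answer: 0 0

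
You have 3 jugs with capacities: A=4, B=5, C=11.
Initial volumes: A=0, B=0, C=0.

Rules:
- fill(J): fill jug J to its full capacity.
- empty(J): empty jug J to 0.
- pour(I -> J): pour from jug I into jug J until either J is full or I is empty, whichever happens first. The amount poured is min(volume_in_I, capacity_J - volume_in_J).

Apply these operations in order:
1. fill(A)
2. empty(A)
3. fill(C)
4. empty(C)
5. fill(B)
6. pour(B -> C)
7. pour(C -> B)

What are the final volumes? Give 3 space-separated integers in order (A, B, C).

Step 1: fill(A) -> (A=4 B=0 C=0)
Step 2: empty(A) -> (A=0 B=0 C=0)
Step 3: fill(C) -> (A=0 B=0 C=11)
Step 4: empty(C) -> (A=0 B=0 C=0)
Step 5: fill(B) -> (A=0 B=5 C=0)
Step 6: pour(B -> C) -> (A=0 B=0 C=5)
Step 7: pour(C -> B) -> (A=0 B=5 C=0)

Answer: 0 5 0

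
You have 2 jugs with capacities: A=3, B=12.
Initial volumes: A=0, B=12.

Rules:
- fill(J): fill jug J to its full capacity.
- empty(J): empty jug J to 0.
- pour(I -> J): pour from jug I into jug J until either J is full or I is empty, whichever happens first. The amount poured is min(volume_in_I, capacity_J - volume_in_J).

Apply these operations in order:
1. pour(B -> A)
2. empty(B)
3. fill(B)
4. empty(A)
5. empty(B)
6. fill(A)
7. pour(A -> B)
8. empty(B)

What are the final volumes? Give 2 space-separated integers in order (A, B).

Answer: 0 0

Derivation:
Step 1: pour(B -> A) -> (A=3 B=9)
Step 2: empty(B) -> (A=3 B=0)
Step 3: fill(B) -> (A=3 B=12)
Step 4: empty(A) -> (A=0 B=12)
Step 5: empty(B) -> (A=0 B=0)
Step 6: fill(A) -> (A=3 B=0)
Step 7: pour(A -> B) -> (A=0 B=3)
Step 8: empty(B) -> (A=0 B=0)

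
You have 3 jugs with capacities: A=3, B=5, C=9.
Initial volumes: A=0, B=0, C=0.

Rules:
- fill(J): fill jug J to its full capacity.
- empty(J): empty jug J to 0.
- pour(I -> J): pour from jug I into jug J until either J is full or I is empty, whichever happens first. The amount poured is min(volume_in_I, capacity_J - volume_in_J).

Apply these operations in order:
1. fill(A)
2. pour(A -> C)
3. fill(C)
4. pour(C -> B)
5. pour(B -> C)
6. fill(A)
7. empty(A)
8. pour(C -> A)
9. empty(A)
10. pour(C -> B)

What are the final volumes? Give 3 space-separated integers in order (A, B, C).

Answer: 0 5 1

Derivation:
Step 1: fill(A) -> (A=3 B=0 C=0)
Step 2: pour(A -> C) -> (A=0 B=0 C=3)
Step 3: fill(C) -> (A=0 B=0 C=9)
Step 4: pour(C -> B) -> (A=0 B=5 C=4)
Step 5: pour(B -> C) -> (A=0 B=0 C=9)
Step 6: fill(A) -> (A=3 B=0 C=9)
Step 7: empty(A) -> (A=0 B=0 C=9)
Step 8: pour(C -> A) -> (A=3 B=0 C=6)
Step 9: empty(A) -> (A=0 B=0 C=6)
Step 10: pour(C -> B) -> (A=0 B=5 C=1)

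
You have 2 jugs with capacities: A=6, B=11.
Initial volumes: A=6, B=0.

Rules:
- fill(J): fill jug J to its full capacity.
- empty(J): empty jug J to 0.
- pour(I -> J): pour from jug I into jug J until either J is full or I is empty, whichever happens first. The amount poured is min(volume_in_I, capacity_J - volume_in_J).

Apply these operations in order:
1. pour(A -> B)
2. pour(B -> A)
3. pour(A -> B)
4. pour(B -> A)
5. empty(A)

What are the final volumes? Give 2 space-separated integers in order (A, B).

Answer: 0 0

Derivation:
Step 1: pour(A -> B) -> (A=0 B=6)
Step 2: pour(B -> A) -> (A=6 B=0)
Step 3: pour(A -> B) -> (A=0 B=6)
Step 4: pour(B -> A) -> (A=6 B=0)
Step 5: empty(A) -> (A=0 B=0)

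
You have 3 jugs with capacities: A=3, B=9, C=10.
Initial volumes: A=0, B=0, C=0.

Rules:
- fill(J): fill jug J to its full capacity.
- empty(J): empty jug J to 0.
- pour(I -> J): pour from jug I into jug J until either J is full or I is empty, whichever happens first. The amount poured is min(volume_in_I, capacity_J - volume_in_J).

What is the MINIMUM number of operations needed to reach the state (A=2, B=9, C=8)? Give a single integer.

Answer: 8

Derivation:
BFS from (A=0, B=0, C=0). One shortest path:
  1. fill(C) -> (A=0 B=0 C=10)
  2. pour(C -> B) -> (A=0 B=9 C=1)
  3. pour(C -> A) -> (A=1 B=9 C=0)
  4. pour(B -> C) -> (A=1 B=0 C=9)
  5. fill(B) -> (A=1 B=9 C=9)
  6. pour(B -> A) -> (A=3 B=7 C=9)
  7. pour(A -> C) -> (A=2 B=7 C=10)
  8. pour(C -> B) -> (A=2 B=9 C=8)
Reached target in 8 moves.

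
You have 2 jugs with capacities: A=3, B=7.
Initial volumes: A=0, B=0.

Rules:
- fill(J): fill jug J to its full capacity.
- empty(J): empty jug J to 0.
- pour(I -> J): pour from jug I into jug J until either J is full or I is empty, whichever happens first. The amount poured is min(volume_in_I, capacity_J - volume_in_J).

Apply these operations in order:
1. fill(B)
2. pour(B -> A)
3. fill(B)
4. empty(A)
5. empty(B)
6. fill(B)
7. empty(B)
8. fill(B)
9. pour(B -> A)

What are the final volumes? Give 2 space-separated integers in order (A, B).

Answer: 3 4

Derivation:
Step 1: fill(B) -> (A=0 B=7)
Step 2: pour(B -> A) -> (A=3 B=4)
Step 3: fill(B) -> (A=3 B=7)
Step 4: empty(A) -> (A=0 B=7)
Step 5: empty(B) -> (A=0 B=0)
Step 6: fill(B) -> (A=0 B=7)
Step 7: empty(B) -> (A=0 B=0)
Step 8: fill(B) -> (A=0 B=7)
Step 9: pour(B -> A) -> (A=3 B=4)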